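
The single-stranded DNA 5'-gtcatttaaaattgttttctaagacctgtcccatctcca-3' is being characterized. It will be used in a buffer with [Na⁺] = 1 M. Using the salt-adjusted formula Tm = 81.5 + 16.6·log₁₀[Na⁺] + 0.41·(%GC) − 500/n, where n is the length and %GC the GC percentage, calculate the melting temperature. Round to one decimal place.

83.4°C

Length n = 39. Scanning the sequence gives A=10, G=4, C=10, T=15.
G+C = 14, so %GC = 14/39 × 100 = 35.897%
Salt term: 16.6 × (0) = 0
GC term: 0.41 × 35.897 = 14.718; length term: −500/39 = −12.821
Tm = 81.5 + (0) + 14.718 − 12.821 = 83.397 → 83.4°C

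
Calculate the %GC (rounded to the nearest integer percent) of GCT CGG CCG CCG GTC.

87%

Base counts: T=2, C=7, A=0, G=6
G+C = 6 + 7 = 13 out of 15 bases
%GC = 13/15 × 100 = 86.67% ≈ 87%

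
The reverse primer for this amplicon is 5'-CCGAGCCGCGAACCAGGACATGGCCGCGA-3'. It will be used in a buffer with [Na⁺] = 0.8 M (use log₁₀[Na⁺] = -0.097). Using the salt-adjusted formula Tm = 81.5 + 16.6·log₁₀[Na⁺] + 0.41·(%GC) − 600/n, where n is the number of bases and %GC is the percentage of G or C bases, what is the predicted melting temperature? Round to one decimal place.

Length n = 29. Base counts: T=1, C=11, G=10, A=7
G+C = 21, so %GC = 21/29 × 100 = 72.414%
Salt term: 16.6 × (-0.097) = -1.61
GC term: 0.41 × 72.414 = 29.69; length term: −600/29 = −20.69
Tm = 81.5 + (-1.61) + 29.69 − 20.69 = 88.89 → 88.9°C

88.9°C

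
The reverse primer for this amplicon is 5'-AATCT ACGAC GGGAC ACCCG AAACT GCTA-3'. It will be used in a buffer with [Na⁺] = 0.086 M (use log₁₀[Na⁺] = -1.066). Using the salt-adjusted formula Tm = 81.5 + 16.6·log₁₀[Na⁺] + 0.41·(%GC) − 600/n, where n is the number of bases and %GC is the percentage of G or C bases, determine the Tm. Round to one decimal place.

64.3°C

Length n = 29. T=4, A=10, C=9, G=6
G+C = 15, so %GC = 15/29 × 100 = 51.724%
Salt term: 16.6 × (-1.066) = -17.696
GC term: 0.41 × 51.724 = 21.207; length term: −600/29 = −20.69
Tm = 81.5 + (-17.696) + 21.207 − 20.69 = 64.321 → 64.3°C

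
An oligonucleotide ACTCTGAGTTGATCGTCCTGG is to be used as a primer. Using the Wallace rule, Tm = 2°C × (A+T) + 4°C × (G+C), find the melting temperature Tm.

64°C

Counting bases: G=6, T=7, A=3, C=5
A+T = 10, G+C = 11
Tm = 2×10 + 4×11 = 64°C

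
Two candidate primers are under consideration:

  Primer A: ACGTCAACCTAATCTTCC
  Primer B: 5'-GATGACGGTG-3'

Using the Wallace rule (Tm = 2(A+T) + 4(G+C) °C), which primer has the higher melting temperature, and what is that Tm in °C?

Primer A: A+T=10, G+C=8 → Tm = 2(10)+4(8) = 52°C
Primer B: A+T=4, G+C=6 → Tm = 2(4)+4(6) = 32°C
52°C vs 32°C → primer A is higher.

Primer A, 52°C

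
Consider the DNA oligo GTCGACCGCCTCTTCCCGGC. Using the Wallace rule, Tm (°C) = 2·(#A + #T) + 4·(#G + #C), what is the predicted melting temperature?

70°C

Counting bases: T=4, C=10, G=5, A=1
A+T = 5, G+C = 15
Tm = 2×5 + 4×15 = 70°C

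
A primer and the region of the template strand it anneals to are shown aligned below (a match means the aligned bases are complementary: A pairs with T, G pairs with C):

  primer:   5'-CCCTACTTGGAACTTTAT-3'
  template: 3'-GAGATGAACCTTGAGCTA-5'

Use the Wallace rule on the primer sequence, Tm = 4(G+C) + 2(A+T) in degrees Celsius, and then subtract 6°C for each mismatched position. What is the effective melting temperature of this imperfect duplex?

Primer base counts: A=4, T=7, G=2, C=5 → A+T=11, G+C=7
Perfect-match Tm = 2(11) + 4(7) = 22 + 28 = 50°C
Mismatches (positions where the bases are not complementary): 3 (at positions 2, 15, 16)
Effective Tm = 50 − 3×6 = 50 − 18 = 32°C

32°C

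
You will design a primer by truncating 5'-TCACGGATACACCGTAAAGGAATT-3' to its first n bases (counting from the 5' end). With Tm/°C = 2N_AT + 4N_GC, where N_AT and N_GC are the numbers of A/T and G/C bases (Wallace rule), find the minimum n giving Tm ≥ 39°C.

First 12 bases: TCACGGATACAC → Tm = 36°C (< 39°C)
First 13 bases: TCACGGATACACC → Tm = 40°C (≥ 39°C)
Each additional base adds 2°C (A/T) or 4°C (G/C), so Tm is non-decreasing in n; n = 13 is the first length to reach 39°C.

n = 13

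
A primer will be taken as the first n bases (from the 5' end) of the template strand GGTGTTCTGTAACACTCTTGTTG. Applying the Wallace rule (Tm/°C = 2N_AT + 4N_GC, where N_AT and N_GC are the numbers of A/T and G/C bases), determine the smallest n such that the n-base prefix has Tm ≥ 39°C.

First 13 bases: GGTGTTCTGTAAC → Tm = 38°C (< 39°C)
First 14 bases: GGTGTTCTGTAACA → Tm = 40°C (≥ 39°C)
Since every base adds ≥2°C, Tm only increases with n, so the threshold is first crossed at n = 14.

n = 14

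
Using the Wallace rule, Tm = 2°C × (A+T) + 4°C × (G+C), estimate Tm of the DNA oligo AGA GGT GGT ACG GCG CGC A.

64°C

G=9, T=2, C=4, A=4
A+T = 6, G+C = 13
Tm = 2×6 + 4×13 = 64°C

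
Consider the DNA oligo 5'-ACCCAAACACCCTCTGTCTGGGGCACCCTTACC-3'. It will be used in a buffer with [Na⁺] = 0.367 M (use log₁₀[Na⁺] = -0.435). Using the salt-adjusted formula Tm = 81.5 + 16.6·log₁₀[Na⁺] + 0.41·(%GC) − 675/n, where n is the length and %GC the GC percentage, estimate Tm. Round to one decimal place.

Length n = 33. C=15, T=6, A=7, G=5
G+C = 20, so %GC = 20/33 × 100 = 60.606%
Salt term: 16.6 × (-0.435) = -7.221
GC term: 0.41 × 60.606 = 24.848; length term: −675/33 = −20.455
Tm = 81.5 + (-7.221) + 24.848 − 20.455 = 78.672 → 78.7°C

78.7°C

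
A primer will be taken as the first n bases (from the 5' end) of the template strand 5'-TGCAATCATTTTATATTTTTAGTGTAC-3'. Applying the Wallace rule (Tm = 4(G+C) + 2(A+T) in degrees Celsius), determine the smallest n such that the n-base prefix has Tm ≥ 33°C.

n = 14

First 13 bases: TGCAATCATTTTA → Tm = 32°C (< 33°C)
First 14 bases: TGCAATCATTTTAT → Tm = 34°C (≥ 33°C)
Each additional base adds 2°C (A/T) or 4°C (G/C), so Tm is non-decreasing in n; n = 14 is the first length to reach 33°C.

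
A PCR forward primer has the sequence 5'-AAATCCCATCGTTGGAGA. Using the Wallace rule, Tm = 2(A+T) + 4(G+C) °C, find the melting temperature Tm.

52°C

Base counts: T=4, C=4, A=6, G=4
AT pairs contribute 10, GC pairs contribute 8.
Tm = 2(10) + 4(8) = 20 + 32 = 52°C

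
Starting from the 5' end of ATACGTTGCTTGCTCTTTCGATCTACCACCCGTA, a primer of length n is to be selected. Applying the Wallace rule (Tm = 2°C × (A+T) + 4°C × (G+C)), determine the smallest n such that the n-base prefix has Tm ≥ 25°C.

First 8 bases: ATACGTTG → Tm = 22°C (< 25°C)
First 9 bases: ATACGTTGC → Tm = 26°C (≥ 25°C)
Since every base adds ≥2°C, Tm only increases with n, so the threshold is first crossed at n = 9.

n = 9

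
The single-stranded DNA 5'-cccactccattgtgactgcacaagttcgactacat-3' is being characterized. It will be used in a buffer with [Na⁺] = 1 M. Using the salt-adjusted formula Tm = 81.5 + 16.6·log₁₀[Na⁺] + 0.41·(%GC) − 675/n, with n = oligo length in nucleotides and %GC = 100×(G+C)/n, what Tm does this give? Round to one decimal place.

82.1°C

Length n = 35. Scanning the sequence gives T=9, C=12, G=5, A=9.
G+C = 17, so %GC = 17/35 × 100 = 48.571%
Salt term: 16.6 × (0) = 0
GC term: 0.41 × 48.571 = 19.914; length term: −675/35 = −19.286
Tm = 81.5 + (0) + 19.914 − 19.286 = 82.128 → 82.1°C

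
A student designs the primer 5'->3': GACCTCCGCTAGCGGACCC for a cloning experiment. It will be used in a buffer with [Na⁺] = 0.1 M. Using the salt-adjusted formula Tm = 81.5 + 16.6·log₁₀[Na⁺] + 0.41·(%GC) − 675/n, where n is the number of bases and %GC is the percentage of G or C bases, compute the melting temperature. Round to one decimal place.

59.6°C

Length n = 19. Scanning the sequence gives A=3, C=9, G=5, T=2.
G+C = 14, so %GC = 14/19 × 100 = 73.684%
Salt term: 16.6 × (-1) = -16.6
GC term: 0.41 × 73.684 = 30.21; length term: −675/19 = −35.526
Tm = 81.5 + (-16.6) + 30.21 − 35.526 = 59.584 → 59.6°C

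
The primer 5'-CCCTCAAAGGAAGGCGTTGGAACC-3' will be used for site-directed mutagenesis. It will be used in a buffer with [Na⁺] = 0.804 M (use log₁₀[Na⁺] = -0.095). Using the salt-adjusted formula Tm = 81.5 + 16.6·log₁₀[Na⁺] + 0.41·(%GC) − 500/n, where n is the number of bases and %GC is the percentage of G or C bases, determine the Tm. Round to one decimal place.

Length n = 24. A=7, C=7, T=3, G=7
G+C = 14, so %GC = 14/24 × 100 = 58.333%
Salt term: 16.6 × (-0.095) = -1.577
GC term: 0.41 × 58.333 = 23.917; length term: −500/24 = −20.833
Tm = 81.5 + (-1.577) + 23.917 − 20.833 = 83.007 → 83.0°C

83.0°C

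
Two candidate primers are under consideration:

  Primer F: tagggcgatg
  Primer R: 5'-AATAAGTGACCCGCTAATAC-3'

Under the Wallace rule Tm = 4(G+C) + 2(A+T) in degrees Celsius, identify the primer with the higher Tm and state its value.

Primer R, 56°C

Primer F: A+T=4, G+C=6 → Tm = 2(4)+4(6) = 32°C
Primer R: A+T=12, G+C=8 → Tm = 2(12)+4(8) = 56°C
32°C vs 56°C → primer R is higher.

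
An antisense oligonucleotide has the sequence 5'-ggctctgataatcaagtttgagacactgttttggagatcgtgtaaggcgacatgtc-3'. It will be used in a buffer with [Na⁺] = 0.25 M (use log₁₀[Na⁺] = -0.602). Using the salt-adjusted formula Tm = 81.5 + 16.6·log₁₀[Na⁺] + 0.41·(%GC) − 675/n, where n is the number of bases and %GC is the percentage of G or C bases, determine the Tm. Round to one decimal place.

77.8°C

Length n = 56. T=17, G=16, A=14, C=9
G+C = 25, so %GC = 25/56 × 100 = 44.643%
Salt term: 16.6 × (-0.602) = -9.993
GC term: 0.41 × 44.643 = 18.304; length term: −675/56 = −12.054
Tm = 81.5 + (-9.993) + 18.304 − 12.054 = 77.757 → 77.8°C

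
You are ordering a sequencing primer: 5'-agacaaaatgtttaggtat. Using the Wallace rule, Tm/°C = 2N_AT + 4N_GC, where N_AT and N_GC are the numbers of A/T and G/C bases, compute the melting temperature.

48°C

Base counts: G=4, C=1, A=8, T=6
So N_AT = 14 and N_GC = 5.
Tm = 4·5 + 2·14 = 20 + 28 = 48°C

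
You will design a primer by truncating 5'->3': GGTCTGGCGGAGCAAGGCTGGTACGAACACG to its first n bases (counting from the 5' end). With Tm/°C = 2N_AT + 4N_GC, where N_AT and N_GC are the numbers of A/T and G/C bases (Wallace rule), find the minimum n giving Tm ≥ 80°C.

n = 24

First 23 bases: GGTCTGGCGGAGCAAGGCTGGTA → Tm = 76°C (< 80°C)
First 24 bases: GGTCTGGCGGAGCAAGGCTGGTAC → Tm = 80°C (≥ 80°C)
Since every base adds ≥2°C, Tm only increases with n, so the threshold is first crossed at n = 24.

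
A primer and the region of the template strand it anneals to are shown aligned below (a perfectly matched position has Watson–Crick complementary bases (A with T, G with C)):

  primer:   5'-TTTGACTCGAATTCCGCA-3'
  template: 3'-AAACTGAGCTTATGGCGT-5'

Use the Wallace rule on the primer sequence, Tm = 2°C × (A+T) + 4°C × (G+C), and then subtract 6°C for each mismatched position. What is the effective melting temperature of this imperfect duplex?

Primer base counts: A=4, T=6, G=3, C=5 → A+T=10, G+C=8
Perfect-match Tm = 2(10) + 4(8) = 20 + 32 = 52°C
Mismatches (positions where the bases are not complementary): 1 (at position 13)
Effective Tm = 52 − 1×6 = 52 − 6 = 46°C

46°C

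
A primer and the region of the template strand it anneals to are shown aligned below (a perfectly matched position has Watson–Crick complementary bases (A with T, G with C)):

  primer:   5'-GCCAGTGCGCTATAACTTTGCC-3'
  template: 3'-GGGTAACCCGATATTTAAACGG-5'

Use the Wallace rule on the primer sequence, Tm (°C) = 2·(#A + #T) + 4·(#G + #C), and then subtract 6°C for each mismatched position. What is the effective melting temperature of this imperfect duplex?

Primer base counts: A=4, T=6, G=5, C=7 → A+T=10, G+C=12
Perfect-match Tm = 2(10) + 4(12) = 20 + 48 = 68°C
Mismatches (positions where the bases are not complementary): 4 (at positions 1, 5, 8, 16)
Effective Tm = 68 − 4×6 = 68 − 24 = 44°C

44°C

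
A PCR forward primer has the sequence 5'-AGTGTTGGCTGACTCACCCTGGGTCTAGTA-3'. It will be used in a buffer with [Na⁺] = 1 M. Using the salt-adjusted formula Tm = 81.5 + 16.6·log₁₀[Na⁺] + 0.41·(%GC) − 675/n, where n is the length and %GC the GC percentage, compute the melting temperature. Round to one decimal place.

Length n = 30. A=5, G=9, T=9, C=7
G+C = 16, so %GC = 16/30 × 100 = 53.333%
Salt term: 16.6 × (0) = 0
GC term: 0.41 × 53.333 = 21.867; length term: −675/30 = −22.5
Tm = 81.5 + (0) + 21.867 − 22.5 = 80.867 → 80.9°C

80.9°C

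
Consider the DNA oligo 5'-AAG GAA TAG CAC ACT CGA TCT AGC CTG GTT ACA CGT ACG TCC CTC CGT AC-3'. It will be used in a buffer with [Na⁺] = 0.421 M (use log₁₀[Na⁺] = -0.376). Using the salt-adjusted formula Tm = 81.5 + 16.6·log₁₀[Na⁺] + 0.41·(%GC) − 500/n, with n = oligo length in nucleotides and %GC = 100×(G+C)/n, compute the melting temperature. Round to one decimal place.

86.6°C

Length n = 50. Scanning the sequence gives T=11, A=13, G=10, C=16.
G+C = 26, so %GC = 26/50 × 100 = 52%
Salt term: 16.6 × (-0.376) = -6.242
GC term: 0.41 × 52 = 21.32; length term: −500/50 = −10
Tm = 81.5 + (-6.242) + 21.32 − 10 = 86.578 → 86.6°C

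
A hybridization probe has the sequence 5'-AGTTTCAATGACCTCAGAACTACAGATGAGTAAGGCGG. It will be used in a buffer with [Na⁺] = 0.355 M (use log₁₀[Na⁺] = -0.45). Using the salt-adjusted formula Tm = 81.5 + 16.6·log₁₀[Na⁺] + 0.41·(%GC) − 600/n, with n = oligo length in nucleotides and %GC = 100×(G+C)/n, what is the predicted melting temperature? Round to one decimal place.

Length n = 38. Base counts: T=8, G=10, A=13, C=7
G+C = 17, so %GC = 17/38 × 100 = 44.737%
Salt term: 16.6 × (-0.45) = -7.47
GC term: 0.41 × 44.737 = 18.342; length term: −600/38 = −15.789
Tm = 81.5 + (-7.47) + 18.342 − 15.789 = 76.583 → 76.6°C

76.6°C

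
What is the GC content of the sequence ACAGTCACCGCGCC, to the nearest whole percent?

71%

Base counts: G=3, T=1, C=7, A=3
G+C = 3 + 7 = 10 out of 14 bases
%GC = 10/14 × 100 = 71.43% ≈ 71%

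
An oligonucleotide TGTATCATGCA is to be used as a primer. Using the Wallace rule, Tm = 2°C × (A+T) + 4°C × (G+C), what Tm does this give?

C=2, T=4, G=2, A=3
AT pairs contribute 7, GC pairs contribute 4.
Tm = 4·4 + 2·7 = 16 + 14 = 30°C

30°C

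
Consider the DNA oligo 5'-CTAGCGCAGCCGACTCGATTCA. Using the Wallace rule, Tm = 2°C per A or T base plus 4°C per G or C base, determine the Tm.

70°C

Scanning the sequence gives T=4, C=8, A=5, G=5.
A+T = 9, G+C = 13
Tm = 2×9 + 4×13 = 70°C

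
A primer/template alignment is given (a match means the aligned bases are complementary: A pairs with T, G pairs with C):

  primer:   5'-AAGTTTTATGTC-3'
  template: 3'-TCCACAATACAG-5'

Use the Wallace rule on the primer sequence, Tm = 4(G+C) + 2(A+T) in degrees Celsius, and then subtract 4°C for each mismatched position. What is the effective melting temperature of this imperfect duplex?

Primer base counts: A=3, T=6, G=2, C=1 → A+T=9, G+C=3
Perfect-match Tm = 2(9) + 4(3) = 18 + 12 = 30°C
Mismatches (positions where the bases are not complementary): 2 (at positions 2, 5)
Effective Tm = 30 − 2×4 = 30 − 8 = 22°C

22°C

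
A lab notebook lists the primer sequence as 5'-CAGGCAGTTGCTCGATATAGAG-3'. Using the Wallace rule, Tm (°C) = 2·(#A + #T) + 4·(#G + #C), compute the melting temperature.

Scanning the sequence gives C=4, G=7, A=6, T=5.
AT pairs contribute 11, GC pairs contribute 11.
Tm = 2(11) + 4(11) = 22 + 44 = 66°C

66°C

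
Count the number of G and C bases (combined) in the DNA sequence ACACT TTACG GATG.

6

A=4, T=4, G=3, C=3
Total G or C: 3 + 3 = 6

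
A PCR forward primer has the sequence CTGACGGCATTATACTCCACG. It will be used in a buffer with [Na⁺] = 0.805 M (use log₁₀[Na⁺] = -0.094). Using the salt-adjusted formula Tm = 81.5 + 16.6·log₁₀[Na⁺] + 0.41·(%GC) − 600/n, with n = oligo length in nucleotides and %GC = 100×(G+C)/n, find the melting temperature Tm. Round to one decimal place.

72.8°C

Length n = 21. Counting bases: C=7, A=5, T=5, G=4
G+C = 11, so %GC = 11/21 × 100 = 52.381%
Salt term: 16.6 × (-0.094) = -1.56
GC term: 0.41 × 52.381 = 21.476; length term: −600/21 = −28.571
Tm = 81.5 + (-1.56) + 21.476 − 28.571 = 72.845 → 72.8°C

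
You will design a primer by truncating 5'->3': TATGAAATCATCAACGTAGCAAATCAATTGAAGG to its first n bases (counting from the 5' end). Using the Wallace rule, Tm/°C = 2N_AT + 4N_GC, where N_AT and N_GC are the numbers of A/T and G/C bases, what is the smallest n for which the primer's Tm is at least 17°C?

n = 8

First 7 bases: TATGAAA → Tm = 16°C (< 17°C)
First 8 bases: TATGAAAT → Tm = 18°C (≥ 17°C)
Each additional base adds 2°C (A/T) or 4°C (G/C), so Tm is non-decreasing in n; n = 8 is the first length to reach 17°C.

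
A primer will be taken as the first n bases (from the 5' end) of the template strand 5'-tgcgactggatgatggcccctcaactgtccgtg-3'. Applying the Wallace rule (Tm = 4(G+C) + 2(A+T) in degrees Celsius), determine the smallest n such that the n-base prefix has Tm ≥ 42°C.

First 13 bases: TGCGACTGGATGA → Tm = 40°C (< 42°C)
First 14 bases: TGCGACTGGATGAT → Tm = 42°C (≥ 42°C)
Each additional base adds 2°C (A/T) or 4°C (G/C), so Tm is non-decreasing in n; n = 14 is the first length to reach 42°C.

n = 14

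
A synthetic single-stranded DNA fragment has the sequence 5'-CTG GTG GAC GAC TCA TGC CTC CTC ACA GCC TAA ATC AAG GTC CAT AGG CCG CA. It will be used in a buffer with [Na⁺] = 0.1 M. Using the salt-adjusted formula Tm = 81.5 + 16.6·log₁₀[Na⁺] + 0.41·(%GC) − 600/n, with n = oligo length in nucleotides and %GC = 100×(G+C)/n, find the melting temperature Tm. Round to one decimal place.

Length n = 53. Scanning the sequence gives G=12, C=18, A=13, T=10.
G+C = 30, so %GC = 30/53 × 100 = 56.604%
Salt term: 16.6 × (-1) = -16.6
GC term: 0.41 × 56.604 = 23.208; length term: −600/53 = −11.321
Tm = 81.5 + (-16.6) + 23.208 − 11.321 = 76.787 → 76.8°C

76.8°C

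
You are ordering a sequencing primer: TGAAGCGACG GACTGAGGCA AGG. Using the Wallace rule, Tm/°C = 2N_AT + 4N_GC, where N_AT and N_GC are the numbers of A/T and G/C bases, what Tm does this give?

74°C

Base counts: A=7, C=4, G=10, T=2
A+T = 9, G+C = 14
Tm = 4·14 + 2·9 = 56 + 18 = 74°C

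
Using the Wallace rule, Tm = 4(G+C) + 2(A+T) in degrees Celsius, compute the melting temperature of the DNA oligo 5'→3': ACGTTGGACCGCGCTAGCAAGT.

70°C

Counting bases: T=4, G=7, A=5, C=6
A+T = 9, G+C = 13
Tm = 4·13 + 2·9 = 52 + 18 = 70°C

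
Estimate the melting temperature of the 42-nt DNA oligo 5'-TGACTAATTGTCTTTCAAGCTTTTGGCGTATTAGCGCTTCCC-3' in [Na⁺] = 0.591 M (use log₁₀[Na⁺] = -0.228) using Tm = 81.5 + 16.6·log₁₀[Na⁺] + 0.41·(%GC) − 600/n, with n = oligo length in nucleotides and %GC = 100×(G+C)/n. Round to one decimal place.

Length n = 42. Base counts: T=17, A=7, G=8, C=10
G+C = 18, so %GC = 18/42 × 100 = 42.857%
Salt term: 16.6 × (-0.228) = -3.785
GC term: 0.41 × 42.857 = 17.571; length term: −600/42 = −14.286
Tm = 81.5 + (-3.785) + 17.571 − 14.286 = 81 → 81.0°C

81.0°C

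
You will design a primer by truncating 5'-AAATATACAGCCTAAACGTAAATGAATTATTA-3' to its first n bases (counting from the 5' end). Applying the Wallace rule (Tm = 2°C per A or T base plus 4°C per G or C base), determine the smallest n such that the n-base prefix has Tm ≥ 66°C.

First 25 bases: AAATATACAGCCTAAACGTAAATGA → Tm = 64°C (< 66°C)
First 26 bases: AAATATACAGCCTAAACGTAAATGAA → Tm = 66°C (≥ 66°C)
Since every base adds ≥2°C, Tm only increases with n, so the threshold is first crossed at n = 26.

n = 26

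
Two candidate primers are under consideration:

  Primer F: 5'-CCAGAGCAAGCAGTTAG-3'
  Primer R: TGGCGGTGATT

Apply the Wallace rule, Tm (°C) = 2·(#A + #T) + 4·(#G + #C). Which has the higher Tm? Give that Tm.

Primer F: A+T=8, G+C=9 → Tm = 2(8)+4(9) = 52°C
Primer R: A+T=5, G+C=6 → Tm = 2(5)+4(6) = 34°C
52°C vs 34°C → primer F is higher.

Primer F, 52°C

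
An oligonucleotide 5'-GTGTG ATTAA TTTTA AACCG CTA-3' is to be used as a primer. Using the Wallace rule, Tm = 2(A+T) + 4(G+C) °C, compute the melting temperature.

Scanning the sequence gives C=3, G=4, T=9, A=7.
A+T = 16, G+C = 7
Tm = 4·7 + 2·16 = 28 + 32 = 60°C

60°C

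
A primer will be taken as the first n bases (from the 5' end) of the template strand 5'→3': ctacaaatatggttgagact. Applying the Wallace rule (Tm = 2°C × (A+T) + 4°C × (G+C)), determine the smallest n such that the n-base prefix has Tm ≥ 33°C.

First 12 bases: CTACAAATATGG → Tm = 32°C (< 33°C)
First 13 bases: CTACAAATATGGT → Tm = 34°C (≥ 33°C)
Since every base adds ≥2°C, Tm only increases with n, so the threshold is first crossed at n = 13.

n = 13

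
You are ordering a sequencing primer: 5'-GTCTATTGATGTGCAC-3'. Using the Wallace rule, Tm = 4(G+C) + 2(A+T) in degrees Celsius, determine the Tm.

46°C

A=3, G=4, C=3, T=6
So N_AT = 9 and N_GC = 7.
Tm = 2(9) + 4(7) = 18 + 28 = 46°C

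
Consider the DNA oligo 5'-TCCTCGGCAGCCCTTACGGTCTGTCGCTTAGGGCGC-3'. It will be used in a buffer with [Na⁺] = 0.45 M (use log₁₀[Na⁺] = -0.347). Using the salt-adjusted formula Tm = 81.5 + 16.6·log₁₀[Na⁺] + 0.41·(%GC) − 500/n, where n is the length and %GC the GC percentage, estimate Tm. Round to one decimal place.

Length n = 36. Base counts: A=3, T=9, C=13, G=11
G+C = 24, so %GC = 24/36 × 100 = 66.667%
Salt term: 16.6 × (-0.347) = -5.76
GC term: 0.41 × 66.667 = 27.333; length term: −500/36 = −13.889
Tm = 81.5 + (-5.76) + 27.333 − 13.889 = 89.184 → 89.2°C

89.2°C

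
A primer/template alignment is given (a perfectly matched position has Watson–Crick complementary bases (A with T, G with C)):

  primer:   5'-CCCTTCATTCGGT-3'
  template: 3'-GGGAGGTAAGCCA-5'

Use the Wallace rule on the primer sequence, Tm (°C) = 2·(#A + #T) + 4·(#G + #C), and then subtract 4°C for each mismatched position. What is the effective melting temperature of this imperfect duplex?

36°C

Primer base counts: A=1, T=5, G=2, C=5 → A+T=6, G+C=7
Perfect-match Tm = 2(6) + 4(7) = 12 + 28 = 40°C
Mismatches (positions where the bases are not complementary): 1 (at position 5)
Effective Tm = 40 − 1×4 = 40 − 4 = 36°C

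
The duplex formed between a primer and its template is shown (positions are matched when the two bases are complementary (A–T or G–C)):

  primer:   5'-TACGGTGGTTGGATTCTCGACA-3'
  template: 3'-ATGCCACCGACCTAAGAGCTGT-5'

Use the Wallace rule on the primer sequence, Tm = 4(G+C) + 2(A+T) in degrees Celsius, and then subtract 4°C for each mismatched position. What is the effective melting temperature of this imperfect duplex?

Primer base counts: A=4, T=7, G=7, C=4 → A+T=11, G+C=11
Perfect-match Tm = 2(11) + 4(11) = 22 + 44 = 66°C
Mismatches (positions where the bases are not complementary): 1 (at position 9)
Effective Tm = 66 − 1×4 = 66 − 4 = 62°C

62°C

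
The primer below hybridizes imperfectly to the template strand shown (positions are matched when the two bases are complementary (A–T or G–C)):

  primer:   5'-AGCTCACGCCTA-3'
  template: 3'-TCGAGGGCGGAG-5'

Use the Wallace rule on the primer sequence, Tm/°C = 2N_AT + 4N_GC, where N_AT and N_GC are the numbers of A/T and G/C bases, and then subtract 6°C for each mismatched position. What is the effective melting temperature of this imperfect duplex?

26°C

Primer base counts: A=3, T=2, G=2, C=5 → A+T=5, G+C=7
Perfect-match Tm = 2(5) + 4(7) = 10 + 28 = 38°C
Mismatches (positions where the bases are not complementary): 2 (at positions 6, 12)
Effective Tm = 38 − 2×6 = 38 − 12 = 26°C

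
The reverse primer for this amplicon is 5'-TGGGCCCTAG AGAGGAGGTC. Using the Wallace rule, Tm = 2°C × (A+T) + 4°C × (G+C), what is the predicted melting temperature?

66°C

G=9, T=3, A=4, C=4
So N_AT = 7 and N_GC = 13.
Tm = 2×7 + 4×13 = 66°C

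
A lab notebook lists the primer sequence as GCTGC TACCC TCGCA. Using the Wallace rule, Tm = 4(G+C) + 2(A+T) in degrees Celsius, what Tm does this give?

50°C

Counting bases: G=3, A=2, T=3, C=7
A+T = 5, G+C = 10
Tm = 2×5 + 4×10 = 50°C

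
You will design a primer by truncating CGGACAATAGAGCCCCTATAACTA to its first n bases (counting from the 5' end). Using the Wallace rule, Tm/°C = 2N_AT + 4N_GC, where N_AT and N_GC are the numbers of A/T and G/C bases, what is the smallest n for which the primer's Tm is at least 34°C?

n = 12

First 11 bases: CGGACAATAGA → Tm = 32°C (< 34°C)
First 12 bases: CGGACAATAGAG → Tm = 36°C (≥ 34°C)
Each additional base adds 2°C (A/T) or 4°C (G/C), so Tm is non-decreasing in n; n = 12 is the first length to reach 34°C.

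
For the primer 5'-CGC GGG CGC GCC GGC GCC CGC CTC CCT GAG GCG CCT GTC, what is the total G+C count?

Base counts: C=19, A=1, G=15, T=4
Total G or C: 15 + 19 = 34

34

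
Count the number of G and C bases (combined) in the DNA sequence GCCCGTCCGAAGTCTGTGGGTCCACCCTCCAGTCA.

23

Base counts: G=9, T=7, A=5, C=14
G+C = 9 + 14 = 23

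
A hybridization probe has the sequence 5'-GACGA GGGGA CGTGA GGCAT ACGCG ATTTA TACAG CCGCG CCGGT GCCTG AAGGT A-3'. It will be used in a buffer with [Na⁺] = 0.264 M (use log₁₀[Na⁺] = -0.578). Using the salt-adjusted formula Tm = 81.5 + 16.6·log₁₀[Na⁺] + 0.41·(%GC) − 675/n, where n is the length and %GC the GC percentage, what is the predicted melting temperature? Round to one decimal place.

Length n = 56. Scanning the sequence gives A=13, C=13, G=21, T=9.
G+C = 34, so %GC = 34/56 × 100 = 60.714%
Salt term: 16.6 × (-0.578) = -9.595
GC term: 0.41 × 60.714 = 24.893; length term: −675/56 = −12.054
Tm = 81.5 + (-9.595) + 24.893 − 12.054 = 84.744 → 84.7°C

84.7°C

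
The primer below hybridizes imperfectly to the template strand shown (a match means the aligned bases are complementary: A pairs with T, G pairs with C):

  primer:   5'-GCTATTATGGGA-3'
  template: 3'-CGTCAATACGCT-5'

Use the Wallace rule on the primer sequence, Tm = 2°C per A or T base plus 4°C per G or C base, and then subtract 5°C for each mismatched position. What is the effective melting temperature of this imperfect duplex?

Primer base counts: A=3, T=4, G=4, C=1 → A+T=7, G+C=5
Perfect-match Tm = 2(7) + 4(5) = 14 + 20 = 34°C
Mismatches (positions where the bases are not complementary): 3 (at positions 3, 4, 10)
Effective Tm = 34 − 3×5 = 34 − 15 = 19°C

19°C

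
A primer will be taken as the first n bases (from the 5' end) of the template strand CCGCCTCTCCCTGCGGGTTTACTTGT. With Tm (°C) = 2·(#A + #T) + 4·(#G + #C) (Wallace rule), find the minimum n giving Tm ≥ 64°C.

n = 18

First 17 bases: CCGCCTCTCCCTGCGGG → Tm = 62°C (< 64°C)
First 18 bases: CCGCCTCTCCCTGCGGGT → Tm = 64°C (≥ 64°C)
Each additional base adds 2°C (A/T) or 4°C (G/C), so Tm is non-decreasing in n; n = 18 is the first length to reach 64°C.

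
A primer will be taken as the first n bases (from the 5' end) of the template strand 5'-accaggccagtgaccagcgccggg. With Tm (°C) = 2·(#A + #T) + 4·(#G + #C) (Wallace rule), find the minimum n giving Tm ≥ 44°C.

First 13 bases: ACCAGGCCAGTGA → Tm = 42°C (< 44°C)
First 14 bases: ACCAGGCCAGTGAC → Tm = 46°C (≥ 44°C)
Each additional base adds 2°C (A/T) or 4°C (G/C), so Tm is non-decreasing in n; n = 14 is the first length to reach 44°C.

n = 14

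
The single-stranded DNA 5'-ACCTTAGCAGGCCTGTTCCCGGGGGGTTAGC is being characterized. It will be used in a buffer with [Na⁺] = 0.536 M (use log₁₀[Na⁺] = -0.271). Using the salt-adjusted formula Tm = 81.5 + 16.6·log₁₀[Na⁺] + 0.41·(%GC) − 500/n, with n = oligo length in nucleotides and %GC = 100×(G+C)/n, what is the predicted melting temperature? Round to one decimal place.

Length n = 31. Base counts: G=11, T=7, C=9, A=4
G+C = 20, so %GC = 20/31 × 100 = 64.516%
Salt term: 16.6 × (-0.271) = -4.499
GC term: 0.41 × 64.516 = 26.452; length term: −500/31 = −16.129
Tm = 81.5 + (-4.499) + 26.452 − 16.129 = 87.324 → 87.3°C

87.3°C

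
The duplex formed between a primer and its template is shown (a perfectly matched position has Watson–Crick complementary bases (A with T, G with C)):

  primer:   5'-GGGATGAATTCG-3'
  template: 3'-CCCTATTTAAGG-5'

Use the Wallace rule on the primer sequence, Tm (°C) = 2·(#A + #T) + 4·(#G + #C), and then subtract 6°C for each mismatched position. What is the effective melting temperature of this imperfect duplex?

Primer base counts: A=3, T=3, G=5, C=1 → A+T=6, G+C=6
Perfect-match Tm = 2(6) + 4(6) = 12 + 24 = 36°C
Mismatches (positions where the bases are not complementary): 2 (at positions 6, 12)
Effective Tm = 36 − 2×6 = 36 − 12 = 24°C

24°C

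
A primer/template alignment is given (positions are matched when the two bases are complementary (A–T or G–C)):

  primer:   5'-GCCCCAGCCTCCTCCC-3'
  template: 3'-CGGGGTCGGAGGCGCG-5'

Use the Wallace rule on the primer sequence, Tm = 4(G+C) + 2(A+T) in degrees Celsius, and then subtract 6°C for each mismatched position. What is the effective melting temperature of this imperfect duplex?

Primer base counts: A=1, T=2, G=2, C=11 → A+T=3, G+C=13
Perfect-match Tm = 2(3) + 4(13) = 6 + 52 = 58°C
Mismatches (positions where the bases are not complementary): 2 (at positions 13, 15)
Effective Tm = 58 − 2×6 = 58 − 12 = 46°C

46°C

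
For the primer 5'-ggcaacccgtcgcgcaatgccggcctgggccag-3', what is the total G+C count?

Base counts: T=3, G=12, A=5, C=13
G+C = 12 + 13 = 25

25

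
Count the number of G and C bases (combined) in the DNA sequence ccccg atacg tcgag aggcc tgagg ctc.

19

Counting bases: G=9, T=4, A=5, C=10
Total G or C: 9 + 10 = 19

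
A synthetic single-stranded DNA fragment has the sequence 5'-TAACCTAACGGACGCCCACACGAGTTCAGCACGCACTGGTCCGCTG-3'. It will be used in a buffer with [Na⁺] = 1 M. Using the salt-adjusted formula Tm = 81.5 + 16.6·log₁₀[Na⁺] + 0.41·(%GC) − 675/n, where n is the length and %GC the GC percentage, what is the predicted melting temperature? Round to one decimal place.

Length n = 46. Scanning the sequence gives T=7, A=11, G=11, C=17.
G+C = 28, so %GC = 28/46 × 100 = 60.87%
Salt term: 16.6 × (0) = 0
GC term: 0.41 × 60.87 = 24.957; length term: −675/46 = −14.674
Tm = 81.5 + (0) + 24.957 − 14.674 = 91.783 → 91.8°C

91.8°C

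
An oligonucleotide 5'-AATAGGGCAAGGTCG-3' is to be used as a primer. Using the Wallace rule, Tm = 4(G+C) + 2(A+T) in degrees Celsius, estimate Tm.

Scanning the sequence gives T=2, G=6, A=5, C=2.
A+T = 7, G+C = 8
Tm = 4·8 + 2·7 = 32 + 14 = 46°C

46°C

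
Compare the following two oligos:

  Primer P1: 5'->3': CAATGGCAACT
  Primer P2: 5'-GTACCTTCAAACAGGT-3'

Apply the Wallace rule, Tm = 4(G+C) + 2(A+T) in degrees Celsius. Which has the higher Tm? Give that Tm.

Primer P1: A+T=6, G+C=5 → Tm = 2(6)+4(5) = 32°C
Primer P2: A+T=9, G+C=7 → Tm = 2(9)+4(7) = 46°C
32°C vs 46°C → primer P2 is higher.

Primer P2, 46°C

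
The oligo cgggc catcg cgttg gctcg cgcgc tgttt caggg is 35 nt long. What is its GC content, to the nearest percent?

Counting bases: C=11, T=8, G=14, A=2
G+C = 14 + 11 = 25 out of 35 bases
%GC = 25/35 × 100 = 71.43% ≈ 71%

71%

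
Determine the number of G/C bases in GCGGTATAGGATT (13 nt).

A=3, T=4, C=1, G=5
G+C = 5 + 1 = 6

6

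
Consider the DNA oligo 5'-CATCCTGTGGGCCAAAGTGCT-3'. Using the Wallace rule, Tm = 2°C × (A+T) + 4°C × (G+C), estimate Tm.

66°C

Scanning the sequence gives C=6, G=6, T=5, A=4.
So N_AT = 9 and N_GC = 12.
Tm = 2×9 + 4×12 = 66°C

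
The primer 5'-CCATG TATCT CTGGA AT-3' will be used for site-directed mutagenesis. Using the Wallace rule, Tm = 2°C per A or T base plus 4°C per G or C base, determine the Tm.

Counting bases: T=6, A=4, C=4, G=3
AT pairs contribute 10, GC pairs contribute 7.
Tm = 2×10 + 4×7 = 48°C

48°C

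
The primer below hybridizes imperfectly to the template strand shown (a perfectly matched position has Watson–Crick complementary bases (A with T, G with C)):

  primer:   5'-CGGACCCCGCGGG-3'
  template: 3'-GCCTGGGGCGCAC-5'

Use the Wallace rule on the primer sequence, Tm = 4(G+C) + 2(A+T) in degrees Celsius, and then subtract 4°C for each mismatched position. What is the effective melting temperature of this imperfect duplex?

Primer base counts: A=1, T=0, G=6, C=6 → A+T=1, G+C=12
Perfect-match Tm = 2(1) + 4(12) = 2 + 48 = 50°C
Mismatches (positions where the bases are not complementary): 1 (at position 12)
Effective Tm = 50 − 1×4 = 50 − 4 = 46°C

46°C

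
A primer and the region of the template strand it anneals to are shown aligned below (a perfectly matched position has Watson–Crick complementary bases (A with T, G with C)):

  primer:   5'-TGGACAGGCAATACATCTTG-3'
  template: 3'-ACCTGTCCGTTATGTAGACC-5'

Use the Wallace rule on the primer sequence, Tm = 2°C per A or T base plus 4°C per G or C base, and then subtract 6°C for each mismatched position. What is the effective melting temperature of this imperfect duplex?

Primer base counts: A=6, T=5, G=5, C=4 → A+T=11, G+C=9
Perfect-match Tm = 2(11) + 4(9) = 22 + 36 = 58°C
Mismatches (positions where the bases are not complementary): 1 (at position 19)
Effective Tm = 58 − 1×6 = 58 − 6 = 52°C

52°C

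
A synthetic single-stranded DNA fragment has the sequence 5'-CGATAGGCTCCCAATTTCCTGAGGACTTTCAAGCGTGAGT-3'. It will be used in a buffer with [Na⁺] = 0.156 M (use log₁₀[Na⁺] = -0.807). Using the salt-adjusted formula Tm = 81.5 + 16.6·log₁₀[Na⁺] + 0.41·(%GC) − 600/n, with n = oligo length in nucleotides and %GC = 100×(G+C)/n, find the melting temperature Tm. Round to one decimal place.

Length n = 40. Counting bases: C=10, G=10, T=11, A=9
G+C = 20, so %GC = 20/40 × 100 = 50%
Salt term: 16.6 × (-0.807) = -13.396
GC term: 0.41 × 50 = 20.5; length term: −600/40 = −15
Tm = 81.5 + (-13.396) + 20.5 − 15 = 73.604 → 73.6°C

73.6°C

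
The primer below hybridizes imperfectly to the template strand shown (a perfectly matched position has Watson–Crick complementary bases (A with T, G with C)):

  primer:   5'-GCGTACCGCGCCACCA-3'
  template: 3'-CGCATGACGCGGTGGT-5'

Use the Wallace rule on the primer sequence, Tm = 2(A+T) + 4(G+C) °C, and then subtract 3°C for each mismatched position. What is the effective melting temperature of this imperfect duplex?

Primer base counts: A=3, T=1, G=4, C=8 → A+T=4, G+C=12
Perfect-match Tm = 2(4) + 4(12) = 8 + 48 = 56°C
Mismatches (positions where the bases are not complementary): 1 (at position 7)
Effective Tm = 56 − 1×3 = 56 − 3 = 53°C

53°C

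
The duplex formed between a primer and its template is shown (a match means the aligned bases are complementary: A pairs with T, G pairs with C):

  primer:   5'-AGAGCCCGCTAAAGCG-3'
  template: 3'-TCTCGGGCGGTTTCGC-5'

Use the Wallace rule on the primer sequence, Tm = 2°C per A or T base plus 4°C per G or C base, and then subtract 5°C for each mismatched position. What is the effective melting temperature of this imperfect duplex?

47°C

Primer base counts: A=5, T=1, G=5, C=5 → A+T=6, G+C=10
Perfect-match Tm = 2(6) + 4(10) = 12 + 40 = 52°C
Mismatches (positions where the bases are not complementary): 1 (at position 10)
Effective Tm = 52 − 1×5 = 52 − 5 = 47°C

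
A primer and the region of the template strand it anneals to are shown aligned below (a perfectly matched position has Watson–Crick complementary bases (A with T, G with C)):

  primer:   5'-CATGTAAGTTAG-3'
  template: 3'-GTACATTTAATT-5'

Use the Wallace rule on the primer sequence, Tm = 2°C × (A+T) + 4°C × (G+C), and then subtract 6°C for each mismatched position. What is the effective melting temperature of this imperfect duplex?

20°C

Primer base counts: A=4, T=4, G=3, C=1 → A+T=8, G+C=4
Perfect-match Tm = 2(8) + 4(4) = 16 + 16 = 32°C
Mismatches (positions where the bases are not complementary): 2 (at positions 8, 12)
Effective Tm = 32 − 2×6 = 32 − 12 = 20°C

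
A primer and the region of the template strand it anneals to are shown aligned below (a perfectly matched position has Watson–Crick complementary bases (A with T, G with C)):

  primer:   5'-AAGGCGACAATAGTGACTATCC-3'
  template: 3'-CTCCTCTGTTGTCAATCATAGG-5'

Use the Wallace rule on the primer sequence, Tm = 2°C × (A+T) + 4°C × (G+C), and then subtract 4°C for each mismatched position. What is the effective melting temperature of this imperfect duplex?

Primer base counts: A=8, T=4, G=5, C=5 → A+T=12, G+C=10
Perfect-match Tm = 2(12) + 4(10) = 24 + 40 = 64°C
Mismatches (positions where the bases are not complementary): 5 (at positions 1, 5, 11, 15, 17)
Effective Tm = 64 − 5×4 = 64 − 20 = 44°C

44°C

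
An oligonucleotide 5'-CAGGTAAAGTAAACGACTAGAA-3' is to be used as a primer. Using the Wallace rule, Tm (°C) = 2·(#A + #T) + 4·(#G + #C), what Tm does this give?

Scanning the sequence gives T=3, A=11, G=5, C=3.
So N_AT = 14 and N_GC = 8.
Tm = 2(14) + 4(8) = 28 + 32 = 60°C

60°C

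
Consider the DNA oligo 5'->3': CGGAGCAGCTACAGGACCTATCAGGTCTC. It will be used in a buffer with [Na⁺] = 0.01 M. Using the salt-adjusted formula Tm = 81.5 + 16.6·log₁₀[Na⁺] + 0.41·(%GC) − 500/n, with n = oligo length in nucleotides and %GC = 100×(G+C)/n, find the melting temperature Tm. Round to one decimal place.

Length n = 29. Counting bases: G=8, C=9, T=5, A=7
G+C = 17, so %GC = 17/29 × 100 = 58.621%
Salt term: 16.6 × (-2) = -33.2
GC term: 0.41 × 58.621 = 24.035; length term: −500/29 = −17.241
Tm = 81.5 + (-33.2) + 24.035 − 17.241 = 55.094 → 55.1°C

55.1°C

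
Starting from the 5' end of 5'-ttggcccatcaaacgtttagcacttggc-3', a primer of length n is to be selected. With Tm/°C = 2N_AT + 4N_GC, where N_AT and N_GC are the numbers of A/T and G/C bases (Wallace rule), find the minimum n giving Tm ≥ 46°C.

First 14 bases: TTGGCCCATCAAAC → Tm = 42°C (< 46°C)
First 15 bases: TTGGCCCATCAAACG → Tm = 46°C (≥ 46°C)
Since every base adds ≥2°C, Tm only increases with n, so the threshold is first crossed at n = 15.

n = 15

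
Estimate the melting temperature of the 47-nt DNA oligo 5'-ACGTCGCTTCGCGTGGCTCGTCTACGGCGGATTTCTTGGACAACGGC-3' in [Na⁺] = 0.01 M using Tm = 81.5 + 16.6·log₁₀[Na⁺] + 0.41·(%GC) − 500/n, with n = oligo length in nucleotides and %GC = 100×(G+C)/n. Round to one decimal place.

Length n = 47. A=6, G=15, T=12, C=14
G+C = 29, so %GC = 29/47 × 100 = 61.702%
Salt term: 16.6 × (-2) = -33.2
GC term: 0.41 × 61.702 = 25.298; length term: −500/47 = −10.638
Tm = 81.5 + (-33.2) + 25.298 − 10.638 = 62.96 → 63.0°C

63.0°C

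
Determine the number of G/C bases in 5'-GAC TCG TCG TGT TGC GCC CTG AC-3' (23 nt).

Scanning the sequence gives T=6, C=8, G=7, A=2.
Total G or C: 7 + 8 = 15

15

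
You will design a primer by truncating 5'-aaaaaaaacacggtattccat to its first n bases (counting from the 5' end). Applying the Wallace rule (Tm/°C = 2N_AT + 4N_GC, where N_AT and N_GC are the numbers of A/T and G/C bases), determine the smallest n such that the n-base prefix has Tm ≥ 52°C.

n = 20

First 19 bases: AAAAAAAACACGGTATTCC → Tm = 50°C (< 52°C)
First 20 bases: AAAAAAAACACGGTATTCCA → Tm = 52°C (≥ 52°C)
Since every base adds ≥2°C, Tm only increases with n, so the threshold is first crossed at n = 20.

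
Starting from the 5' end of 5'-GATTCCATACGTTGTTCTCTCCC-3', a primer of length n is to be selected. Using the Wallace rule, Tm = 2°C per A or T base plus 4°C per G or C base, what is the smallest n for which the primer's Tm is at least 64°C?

First 21 bases: GATTCCATACGTTGTTCTCTC → Tm = 60°C (< 64°C)
First 22 bases: GATTCCATACGTTGTTCTCTCC → Tm = 64°C (≥ 64°C)
Since every base adds ≥2°C, Tm only increases with n, so the threshold is first crossed at n = 22.

n = 22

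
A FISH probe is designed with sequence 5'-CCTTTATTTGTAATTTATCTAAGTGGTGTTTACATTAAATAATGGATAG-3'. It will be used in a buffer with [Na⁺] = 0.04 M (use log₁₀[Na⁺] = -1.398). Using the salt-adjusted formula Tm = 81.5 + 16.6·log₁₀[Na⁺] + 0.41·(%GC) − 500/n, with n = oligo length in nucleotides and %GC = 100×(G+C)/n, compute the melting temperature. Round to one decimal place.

58.1°C

Length n = 49. Counting bases: T=22, G=8, C=4, A=15
G+C = 12, so %GC = 12/49 × 100 = 24.49%
Salt term: 16.6 × (-1.398) = -23.207
GC term: 0.41 × 24.49 = 10.041; length term: −500/49 = −10.204
Tm = 81.5 + (-23.207) + 10.041 − 10.204 = 58.13 → 58.1°C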